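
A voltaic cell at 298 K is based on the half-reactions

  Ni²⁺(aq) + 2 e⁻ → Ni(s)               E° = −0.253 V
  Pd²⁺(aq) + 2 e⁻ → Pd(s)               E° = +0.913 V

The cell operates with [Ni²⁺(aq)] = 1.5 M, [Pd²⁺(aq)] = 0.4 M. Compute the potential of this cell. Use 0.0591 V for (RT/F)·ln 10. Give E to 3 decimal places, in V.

Pd²⁺/Pd is reduced (cathode, E° = +0.913 V) and Ni²⁺/Ni is oxidized (anode).
The standard potential is +0.913 − (−0.253) = +1.166 V and the balanced reaction transfers n = 2 electrons.
For the overall reaction Pd²⁺(aq) + Ni(s) → Pd(s) + Ni²⁺(aq), Q = [Ni²⁺(aq)] / [Pd²⁺(aq)] = 3.75, giving log Q = 0.574.
E = E° − (0.0591/n)·log Q = +1.166 − (0.0591/2)(0.574) = +1.149 V.

+1.149 V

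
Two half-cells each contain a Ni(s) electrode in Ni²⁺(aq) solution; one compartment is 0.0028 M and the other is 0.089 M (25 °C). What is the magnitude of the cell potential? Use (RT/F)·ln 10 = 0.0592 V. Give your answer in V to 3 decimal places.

For a concentration cell E°cell = 0, since both electrodes use the same couple.
The compartment with the higher Ni²⁺(aq) concentration (0.089 M) acts as the cathode; ions are reduced there and produced at the dilute (0.0028 M) anode.
With n = 2, Ecell = −(0.0592/2)·log([dilute]/[conc]) = −(0.0592/2)·log(0.0028/0.089) = +0.044 V.

0.044 V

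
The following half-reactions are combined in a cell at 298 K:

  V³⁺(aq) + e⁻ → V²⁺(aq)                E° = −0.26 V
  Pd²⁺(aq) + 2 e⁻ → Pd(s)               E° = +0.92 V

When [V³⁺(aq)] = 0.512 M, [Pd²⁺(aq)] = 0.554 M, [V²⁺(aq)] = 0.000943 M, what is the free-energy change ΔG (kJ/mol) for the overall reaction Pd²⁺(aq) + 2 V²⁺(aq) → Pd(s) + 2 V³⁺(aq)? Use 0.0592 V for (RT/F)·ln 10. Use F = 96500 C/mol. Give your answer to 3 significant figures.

E°cell = +0.92 − (−0.26) = +1.18 V; the balanced reaction transfers n = 2 electrons.
The reaction quotient is [V³⁺(aq)]^2 / ([Pd²⁺(aq)]·[V²⁺(aq)]^2) = 5.32×10^5; by Nernst, E = +1.18 − (0.0592/2)(5.726) = +1.0105 V.
Finally ΔG = −nFE = −(2)(96500 C/mol)(+1.0105 V) = −195 kJ/mol.

−195 kJ/mol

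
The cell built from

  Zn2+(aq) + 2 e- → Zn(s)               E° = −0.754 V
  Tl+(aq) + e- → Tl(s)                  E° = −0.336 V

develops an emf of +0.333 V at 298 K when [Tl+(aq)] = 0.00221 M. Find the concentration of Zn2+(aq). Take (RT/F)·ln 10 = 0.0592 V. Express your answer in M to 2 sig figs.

0.0036 M

With Tl⁺/Tl at the cathode and Zn²⁺/Zn at the anode, E°cell = −0.336 − (−0.754) = +0.418 V (n = 2).
Rearranging E = E° − (0.0592/n)·log Q gives log Q = 2(+0.418 − (+0.333))/0.0592 = 2.872.
The balanced reaction is 2 Tl+(aq) + Zn(s) → 2 Tl(s) + Zn2+(aq), so Q = [Zn2+(aq)] / [Tl+(aq)]^2.
Solving for the unknown gives log [Zn2+(aq)] = −2.439, so [Zn2+(aq)] ≈ 0.0036 M.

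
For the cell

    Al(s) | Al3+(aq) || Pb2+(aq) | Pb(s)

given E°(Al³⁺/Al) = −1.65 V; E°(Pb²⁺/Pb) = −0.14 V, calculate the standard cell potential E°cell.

By convention the left-hand electrode in cell notation is the anode (oxidation) and the right-hand electrode is the cathode (reduction).
E°cell = E°(right) − E°(left) = −0.14 − (−1.65) = +1.51 V.

+1.51 V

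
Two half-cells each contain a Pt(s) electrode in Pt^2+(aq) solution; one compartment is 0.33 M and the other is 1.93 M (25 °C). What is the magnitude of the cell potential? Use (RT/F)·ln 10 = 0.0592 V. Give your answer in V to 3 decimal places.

For a concentration cell E°cell = 0, since both electrodes use the same couple.
The compartment with the higher Pt^2+(aq) concentration (1.93 M) acts as the cathode; ions are reduced there and produced at the dilute (0.33 M) anode.
With n = 2, Ecell = −(0.0592/2)·log([dilute]/[conc]) = −(0.0592/2)·log(0.33/1.93) = +0.023 V.

0.023 V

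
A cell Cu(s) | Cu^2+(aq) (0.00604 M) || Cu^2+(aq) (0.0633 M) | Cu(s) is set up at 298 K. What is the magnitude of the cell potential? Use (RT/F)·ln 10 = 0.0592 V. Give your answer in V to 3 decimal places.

0.030 V

For a concentration cell E°cell = 0, since both electrodes use the same couple.
The compartment with the higher Cu^2+(aq) concentration (0.0633 M) acts as the cathode; ions are reduced there and produced at the dilute (0.00604 M) anode.
With n = 2, Ecell = −(0.0592/2)·log([dilute]/[conc]) = −(0.0592/2)·log(0.00604/0.0633) = +0.030 V.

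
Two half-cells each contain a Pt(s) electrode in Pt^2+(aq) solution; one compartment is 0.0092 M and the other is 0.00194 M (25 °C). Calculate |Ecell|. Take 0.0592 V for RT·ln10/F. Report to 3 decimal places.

0.020 V

For a concentration cell E°cell = 0, since both electrodes use the same couple.
The compartment with the higher Pt^2+(aq) concentration (0.0092 M) acts as the cathode; ions are reduced there and produced at the dilute (0.00194 M) anode.
With n = 2, Ecell = −(0.0592/2)·log([dilute]/[conc]) = −(0.0592/2)·log(0.00194/0.0092) = +0.020 V.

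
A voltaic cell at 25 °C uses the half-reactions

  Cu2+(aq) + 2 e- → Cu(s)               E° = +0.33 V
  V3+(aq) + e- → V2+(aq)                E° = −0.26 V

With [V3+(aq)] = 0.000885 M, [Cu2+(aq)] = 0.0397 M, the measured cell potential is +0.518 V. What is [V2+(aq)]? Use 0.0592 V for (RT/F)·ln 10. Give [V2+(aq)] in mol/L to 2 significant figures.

0.00027 M

Cu²⁺/Cu is the cathode (higher E°); E°cell = +0.33 − (−0.26) = +0.59 V with n = 2.
Since E = E° − (0.0592/n)·log Q, log Q = n(E° − E)/0.0592 = 2.432.
The balanced reaction is Cu2+(aq) + 2 V2+(aq) → Cu(s) + 2 V3+(aq), so Q = [V3+(aq)]^2 / ([Cu2+(aq)]·[V2+(aq)]^2).
Substituting the known concentrations and solving, log [V2+(aq)] = −3.568 and [V2+(aq)] = 0.00027 M.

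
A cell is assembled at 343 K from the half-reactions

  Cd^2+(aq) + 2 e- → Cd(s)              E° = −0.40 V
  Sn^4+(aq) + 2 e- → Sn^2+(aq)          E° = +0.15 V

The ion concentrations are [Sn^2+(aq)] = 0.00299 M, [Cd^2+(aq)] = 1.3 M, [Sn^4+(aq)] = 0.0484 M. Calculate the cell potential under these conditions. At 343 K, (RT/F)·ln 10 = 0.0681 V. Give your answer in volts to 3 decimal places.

Sn⁴⁺/Sn²⁺ is reduced (cathode, E° = +0.15 V) and Cd²⁺/Cd is oxidized (anode).
The standard potential is +0.15 − (−0.40) = +0.55 V and the balanced reaction transfers n = 2 electrons.
For the overall reaction Sn^4+(aq) + Cd(s) → Sn^2+(aq) + Cd^2+(aq), Q = ([Sn^2+(aq)]·[Cd^2+(aq)]) / [Sn^4+(aq)] = 0.0803, giving log Q = −1.095.
Applying E = E° − (RT ln10/nF)·log Q gives +0.55 − (0.0681/2)(−1.095) = +0.587 V.

+0.587 V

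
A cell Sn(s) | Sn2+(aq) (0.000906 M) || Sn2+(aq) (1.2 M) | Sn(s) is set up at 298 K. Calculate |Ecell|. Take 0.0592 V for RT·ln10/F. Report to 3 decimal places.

For a concentration cell E°cell = 0, since both electrodes use the same couple.
The compartment with the higher Sn2+(aq) concentration (1.2 M) acts as the cathode; ions are reduced there and produced at the dilute (0.000906 M) anode.
With n = 2, Ecell = −(0.0592/2)·log([dilute]/[conc]) = −(0.0592/2)·log(0.000906/1.2) = +0.092 V.

0.092 V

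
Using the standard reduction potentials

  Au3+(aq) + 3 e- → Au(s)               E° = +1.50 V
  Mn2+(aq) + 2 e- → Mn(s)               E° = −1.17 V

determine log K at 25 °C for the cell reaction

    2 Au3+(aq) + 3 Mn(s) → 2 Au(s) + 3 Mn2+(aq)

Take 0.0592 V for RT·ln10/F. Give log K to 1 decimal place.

The Au³⁺/Au couple is reduced (cathode); E°cell = +1.50 − (−1.17) = +2.67 V with n = 6.
At equilibrium E = 0, so log K = nE°cell / 0.0592 = (6)(+2.67) / 0.0592 = 270.6.

log K = 270.6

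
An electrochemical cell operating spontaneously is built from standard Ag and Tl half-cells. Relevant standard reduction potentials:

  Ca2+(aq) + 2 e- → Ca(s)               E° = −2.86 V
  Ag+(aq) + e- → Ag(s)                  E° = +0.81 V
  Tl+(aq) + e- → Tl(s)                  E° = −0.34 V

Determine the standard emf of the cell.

Of the two couples in this cell, the one with the more positive reduction potential is reduced at the cathode: here that is Ag⁺/Ag (+0.81 V); Tl⁺/Tl (−0.34 V) is the anode.
E°cell = E°(cathode) − E°(anode) = +0.81 − (−0.34) = +1.15 V.

+1.15 V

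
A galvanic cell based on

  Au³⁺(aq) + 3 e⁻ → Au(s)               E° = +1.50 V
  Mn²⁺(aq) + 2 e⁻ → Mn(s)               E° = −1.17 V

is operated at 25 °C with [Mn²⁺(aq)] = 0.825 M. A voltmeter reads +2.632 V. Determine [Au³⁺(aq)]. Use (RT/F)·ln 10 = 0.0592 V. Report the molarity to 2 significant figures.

0.0089 M

With Au³⁺/Au at the cathode and Mn²⁺/Mn at the anode, E°cell = +1.50 − (−1.17) = +2.67 V (n = 6).
Rearranging E = E° − (0.0592/n)·log Q gives log Q = 6(+2.67 − (+2.632))/0.0592 = 3.851.
The balanced reaction is 2 Au³⁺(aq) + 3 Mn(s) → 2 Au(s) + 3 Mn²⁺(aq), so Q = [Mn²⁺(aq)]^3 / [Au³⁺(aq)]^2.
Solving for the unknown gives log [Au³⁺(aq)] = −2.051, so [Au³⁺(aq)] ≈ 0.0089 M.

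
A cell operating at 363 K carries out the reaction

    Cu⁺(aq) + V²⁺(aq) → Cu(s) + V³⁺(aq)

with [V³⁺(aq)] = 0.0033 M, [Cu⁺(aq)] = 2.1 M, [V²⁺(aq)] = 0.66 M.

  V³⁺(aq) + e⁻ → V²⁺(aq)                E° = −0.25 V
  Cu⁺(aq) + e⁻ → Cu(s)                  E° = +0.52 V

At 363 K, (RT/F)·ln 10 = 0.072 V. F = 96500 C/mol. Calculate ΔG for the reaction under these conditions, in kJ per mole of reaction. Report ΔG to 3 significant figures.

With Cu⁺/Cu reduced at the cathode, E°cell = +0.52 − (−0.25) = +0.77 V and n = 1.
Here Q = [V³⁺(aq)] / ([Cu⁺(aq)]·[V²⁺(aq)]) = 0.00238 (log Q = −2.623), giving E = +0.77 − (0.072/1)·(−2.623) = +0.9589 V.
Then ΔG = −nFE = −1 × 96500 × +0.9589 J/mol = −92.5 kJ/mol.

−92.5 kJ/mol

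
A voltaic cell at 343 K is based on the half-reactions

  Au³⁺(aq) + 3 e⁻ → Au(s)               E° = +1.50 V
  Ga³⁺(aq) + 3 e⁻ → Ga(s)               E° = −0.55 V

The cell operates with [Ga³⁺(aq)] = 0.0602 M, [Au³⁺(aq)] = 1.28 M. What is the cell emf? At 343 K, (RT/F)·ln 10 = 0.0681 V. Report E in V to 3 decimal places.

+2.080 V

Au³⁺/Au is reduced (cathode, E° = +1.50 V) and Ga³⁺/Ga is oxidized (anode).
E°cell = E°cat − E°an = +1.50 − (−0.55) = +2.05 V; n = 3.
For the overall reaction Au³⁺(aq) + Ga(s) → Au(s) + Ga³⁺(aq), Q = [Ga³⁺(aq)] / [Au³⁺(aq)] = 0.047, giving log Q = −1.328.
Applying E = E° − (RT ln10/nF)·log Q gives +2.05 − (0.0681/3)(−1.328) = +2.080 V.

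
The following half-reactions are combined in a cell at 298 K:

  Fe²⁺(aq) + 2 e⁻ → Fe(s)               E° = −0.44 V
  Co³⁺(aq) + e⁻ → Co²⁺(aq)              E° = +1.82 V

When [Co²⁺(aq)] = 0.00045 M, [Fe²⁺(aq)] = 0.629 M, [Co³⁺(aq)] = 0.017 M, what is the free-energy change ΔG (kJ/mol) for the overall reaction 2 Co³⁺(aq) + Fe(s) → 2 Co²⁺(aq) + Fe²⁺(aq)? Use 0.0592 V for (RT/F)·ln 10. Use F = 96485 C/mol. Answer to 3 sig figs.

−455 kJ/mol

With Co³⁺/Co²⁺ reduced at the cathode, E°cell = +1.82 − (−0.44) = +2.26 V and n = 2.
Here Q = ([Co²⁺(aq)]^2·[Fe²⁺(aq)]) / [Co³⁺(aq)]^2 = 0.000441 (log Q = −3.356), giving E = +2.26 − (0.0592/2)·(−3.356) = +2.3593 V.
Then ΔG = −nFE = −2 × 96485 × +2.3593 J/mol = −455 kJ/mol.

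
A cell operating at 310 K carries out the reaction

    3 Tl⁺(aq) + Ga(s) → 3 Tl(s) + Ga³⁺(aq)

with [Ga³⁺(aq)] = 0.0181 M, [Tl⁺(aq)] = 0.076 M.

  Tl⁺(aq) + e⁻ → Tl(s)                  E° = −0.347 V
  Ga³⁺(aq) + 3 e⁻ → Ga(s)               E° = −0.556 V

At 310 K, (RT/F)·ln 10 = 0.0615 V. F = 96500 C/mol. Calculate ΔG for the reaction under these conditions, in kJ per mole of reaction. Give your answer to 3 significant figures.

−50.9 kJ/mol

E°cell = −0.347 − (−0.556) = +0.209 V; the balanced reaction transfers n = 3 electrons.
The reaction quotient is [Ga³⁺(aq)] / [Tl⁺(aq)]^3 = 41.2; by Nernst, E = +0.209 − (0.0615/3)(1.615) = +0.1759 V.
Then ΔG = −nFE = −3 × 96500 × +0.1759 J/mol = −50.9 kJ/mol.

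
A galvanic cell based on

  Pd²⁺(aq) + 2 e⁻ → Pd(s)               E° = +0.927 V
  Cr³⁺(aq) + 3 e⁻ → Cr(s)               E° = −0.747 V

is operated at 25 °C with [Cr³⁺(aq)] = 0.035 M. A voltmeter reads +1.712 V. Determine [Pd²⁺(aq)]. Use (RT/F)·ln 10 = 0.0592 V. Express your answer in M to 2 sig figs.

With Pd²⁺/Pd at the cathode and Cr³⁺/Cr at the anode, E°cell = +0.927 − (−0.747) = +1.674 V (n = 6).
From the Nernst equation, log Q = n(E° − E)/0.0592 = 6·(+1.674 − (+1.712))/0.0592 = −3.851.
Balancing electrons gives 3 Pd²⁺(aq) + 2 Cr(s) → 3 Pd(s) + 2 Cr³⁺(aq); thus Q = [Cr³⁺(aq)]^2 / [Pd²⁺(aq)]^3.
Isolating [Pd²⁺(aq)] in Q = 10^{−3.851} yields log [Pd²⁺(aq)] = 0.313, i.e. 2.1 M.

2.1 M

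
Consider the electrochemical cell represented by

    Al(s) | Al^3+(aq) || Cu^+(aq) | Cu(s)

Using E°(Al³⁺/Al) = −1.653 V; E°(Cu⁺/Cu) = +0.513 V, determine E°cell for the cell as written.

+2.166 V

By convention the left-hand electrode in cell notation is the anode (oxidation) and the right-hand electrode is the cathode (reduction).
E°cell = E°(right) − E°(left) = +0.513 − (−1.653) = +2.166 V.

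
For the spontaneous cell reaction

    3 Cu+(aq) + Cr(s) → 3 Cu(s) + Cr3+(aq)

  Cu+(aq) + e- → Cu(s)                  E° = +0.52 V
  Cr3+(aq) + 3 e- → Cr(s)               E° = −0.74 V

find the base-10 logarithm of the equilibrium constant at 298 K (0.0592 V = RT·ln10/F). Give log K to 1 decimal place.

The Cu⁺/Cu couple is reduced (cathode); E°cell = +0.52 − (−0.74) = +1.26 V with n = 3.
At equilibrium E = 0, so log K = nE°cell / 0.0592 = (3)(+1.26) / 0.0592 = 63.9.

log K = 63.9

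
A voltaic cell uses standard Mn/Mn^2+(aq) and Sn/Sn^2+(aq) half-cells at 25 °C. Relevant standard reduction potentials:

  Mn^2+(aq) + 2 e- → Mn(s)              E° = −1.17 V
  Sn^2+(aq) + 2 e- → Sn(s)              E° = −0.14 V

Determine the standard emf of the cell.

+1.03 V

Of the two couples in this cell, the one with the more positive reduction potential is reduced at the cathode: here that is Sn²⁺/Sn (−0.14 V); Mn²⁺/Mn (−1.17 V) is the anode.
E°cell = E°(cathode) − E°(anode) = −0.14 − (−1.17) = +1.03 V.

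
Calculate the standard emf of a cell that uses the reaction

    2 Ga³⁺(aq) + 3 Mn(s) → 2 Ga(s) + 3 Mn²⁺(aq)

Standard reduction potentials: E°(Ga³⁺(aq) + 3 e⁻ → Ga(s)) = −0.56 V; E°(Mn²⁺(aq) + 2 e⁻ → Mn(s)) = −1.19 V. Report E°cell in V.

In the reaction as written, Ga³⁺(aq) is reduced (cathode) and Mn²⁺(aq) is produced by oxidation at the anode.
E°cell = E°(cathode) − E°(anode) = −0.56 − (−1.19) = +0.63 V.
The positive value indicates the reaction is spontaneous as written.

+0.63 V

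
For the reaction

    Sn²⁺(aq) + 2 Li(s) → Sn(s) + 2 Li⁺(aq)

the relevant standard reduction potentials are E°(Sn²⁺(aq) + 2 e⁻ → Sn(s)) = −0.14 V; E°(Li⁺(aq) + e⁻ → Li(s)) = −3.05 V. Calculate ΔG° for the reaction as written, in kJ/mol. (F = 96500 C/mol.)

In the reaction as written Sn²⁺(aq) is reduced, so the Sn²⁺/Sn couple is the cathode and Li⁺/Li is the anode.
E°cell = −0.14 − (−3.05) = +2.91 V; balancing electrons gives n = 2.
ΔG° = −nFE°cell = −(2)(96500)(+2.91) J/mol = −562 kJ/mol.

−562 kJ/mol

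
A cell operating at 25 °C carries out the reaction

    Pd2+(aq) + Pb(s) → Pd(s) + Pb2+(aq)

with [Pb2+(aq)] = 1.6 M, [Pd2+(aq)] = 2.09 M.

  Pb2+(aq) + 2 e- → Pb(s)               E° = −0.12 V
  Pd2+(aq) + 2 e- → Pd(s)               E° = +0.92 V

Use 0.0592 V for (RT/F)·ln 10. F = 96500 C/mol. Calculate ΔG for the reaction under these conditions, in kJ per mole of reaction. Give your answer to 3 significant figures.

−201 kJ/mol

E°cell = +0.92 − (−0.12) = +1.04 V; the balanced reaction transfers n = 2 electrons.
Q = [Pb2+(aq)] / [Pd2+(aq)] = 0.766, so log Q = −0.116 and E = +1.04 − (0.0592/2)(−0.116) = +1.0434 V.
Finally ΔG = −nFE = −(2)(96500 C/mol)(+1.0434 V) = −201 kJ/mol.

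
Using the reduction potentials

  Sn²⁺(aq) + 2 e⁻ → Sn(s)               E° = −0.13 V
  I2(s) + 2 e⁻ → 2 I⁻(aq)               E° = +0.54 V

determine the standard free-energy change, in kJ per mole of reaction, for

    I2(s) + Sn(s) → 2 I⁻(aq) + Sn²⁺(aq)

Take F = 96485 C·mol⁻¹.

−129 kJ/mol

In the reaction as written I2(s) is reduced, so the I₂/I⁻ couple is the cathode and Sn²⁺/Sn is the anode.
E°cell = +0.54 − (−0.13) = +0.67 V; balancing electrons gives n = 2.
ΔG° = −nFE°cell = −(2)(96485)(+0.67) J/mol = −129 kJ/mol.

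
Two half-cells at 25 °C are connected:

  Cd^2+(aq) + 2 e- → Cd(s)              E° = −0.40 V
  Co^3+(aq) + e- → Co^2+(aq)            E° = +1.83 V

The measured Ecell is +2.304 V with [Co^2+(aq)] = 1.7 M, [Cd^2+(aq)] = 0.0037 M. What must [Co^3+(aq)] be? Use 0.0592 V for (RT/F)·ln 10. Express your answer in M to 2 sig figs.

Co³⁺/Co²⁺ is the cathode (higher E°); E°cell = +1.83 − (−0.40) = +2.23 V with n = 2.
Rearranging E = E° − (0.0592/n)·log Q gives log Q = 2(+2.23 − (+2.304))/0.0592 = −2.500.
The balanced reaction is 2 Co^3+(aq) + Cd(s) → 2 Co^2+(aq) + Cd^2+(aq), so Q = ([Co^2+(aq)]^2·[Cd^2+(aq)]) / [Co^3+(aq)]^2.
Solving for the unknown gives log [Co^3+(aq)] = 0.265, so [Co^3+(aq)] ≈ 1.8 M.

1.8 M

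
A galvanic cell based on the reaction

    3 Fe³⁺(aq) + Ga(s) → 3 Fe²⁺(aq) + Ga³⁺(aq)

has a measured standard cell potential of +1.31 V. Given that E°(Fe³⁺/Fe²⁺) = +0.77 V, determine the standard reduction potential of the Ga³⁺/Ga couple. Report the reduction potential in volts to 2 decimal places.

−0.54 V

In the reaction as written the Fe³⁺/Fe²⁺ couple is reduced (cathode) and Ga³⁺/Ga is oxidized (anode), so E°cell = E°(Fe³⁺/Fe²⁺) − E°(Ga³⁺/Ga).
E°(Ga³⁺/Ga) = E°(cathode) − E°cell = +0.77 − (+1.31) = −0.54 V.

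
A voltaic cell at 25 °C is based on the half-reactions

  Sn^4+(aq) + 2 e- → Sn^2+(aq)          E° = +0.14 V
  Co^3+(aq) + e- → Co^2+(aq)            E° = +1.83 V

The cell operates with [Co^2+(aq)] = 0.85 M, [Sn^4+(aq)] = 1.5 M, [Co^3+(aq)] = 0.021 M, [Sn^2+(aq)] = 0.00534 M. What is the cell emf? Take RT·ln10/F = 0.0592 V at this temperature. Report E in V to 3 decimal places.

Since E°(Co³⁺/Co²⁺) > E°(Sn⁴⁺/Sn²⁺), Co³⁺/Co²⁺ serves as the cathode.
The standard potential is +1.83 − (+0.14) = +1.69 V and the balanced reaction transfers n = 2 electrons.
The balanced reaction is 2 Co^3+(aq) + Sn^2+(aq) → 2 Co^2+(aq) + Sn^4+(aq), so Q = ([Co^2+(aq)]^2·[Sn^4+(aq)]) / ([Co^3+(aq)]^2·[Sn^2+(aq)]) = 4.6×10^5 and log Q = 5.663.
Applying E = E° − (RT ln10/nF)·log Q gives +1.69 − (0.0592/2)(5.663) = +1.522 V.

+1.522 V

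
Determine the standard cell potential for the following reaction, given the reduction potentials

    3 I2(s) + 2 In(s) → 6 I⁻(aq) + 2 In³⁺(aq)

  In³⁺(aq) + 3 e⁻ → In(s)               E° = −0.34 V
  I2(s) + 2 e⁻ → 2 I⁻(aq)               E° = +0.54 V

+0.88 V

In the reaction as written, I2(s) is reduced (cathode) and In³⁺(aq) is produced by oxidation at the anode.
E°cell = E°(cathode) − E°(anode) = +0.54 − (−0.34) = +0.88 V.
The positive value indicates the reaction is spontaneous as written.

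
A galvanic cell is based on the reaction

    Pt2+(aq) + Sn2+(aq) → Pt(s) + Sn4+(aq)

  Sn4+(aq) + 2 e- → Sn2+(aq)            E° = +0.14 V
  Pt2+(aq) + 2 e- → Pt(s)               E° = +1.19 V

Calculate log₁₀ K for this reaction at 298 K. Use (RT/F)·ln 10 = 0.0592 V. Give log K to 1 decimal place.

log K = 35.5

The Pt²⁺/Pt couple is reduced (cathode); E°cell = +1.19 − (+0.14) = +1.05 V with n = 2.
At equilibrium E = 0, so log K = nE°cell / 0.0592 = (2)(+1.05) / 0.0592 = 35.5.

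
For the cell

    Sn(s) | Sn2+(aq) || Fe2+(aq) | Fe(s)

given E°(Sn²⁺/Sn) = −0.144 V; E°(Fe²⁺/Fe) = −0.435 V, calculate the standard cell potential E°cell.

−0.291 V

By convention the left-hand electrode in cell notation is the anode (oxidation) and the right-hand electrode is the cathode (reduction).
E°cell = E°(right) − E°(left) = −0.435 − (−0.144) = −0.291 V.
The negative sign shows that, as written, the cell would require an external voltage to drive the reaction.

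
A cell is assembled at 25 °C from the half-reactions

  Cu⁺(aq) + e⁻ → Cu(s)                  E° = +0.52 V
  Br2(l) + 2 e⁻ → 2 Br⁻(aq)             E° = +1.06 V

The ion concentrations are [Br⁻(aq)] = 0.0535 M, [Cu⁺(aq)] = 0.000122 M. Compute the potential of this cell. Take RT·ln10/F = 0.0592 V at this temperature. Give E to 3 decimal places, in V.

+0.847 V

Br₂/Br⁻ is reduced (cathode, E° = +1.06 V) and Cu⁺/Cu is oxidized (anode).
E°cell = E°cat − E°an = +1.06 − (+0.52) = +0.54 V; n = 2.
The balanced reaction is Br2(l) + 2 Cu(s) → 2 Br⁻(aq) + 2 Cu⁺(aq), so Q = [Br⁻(aq)]^2·[Cu⁺(aq)]^2 = 4.26×10^−11 and log Q = −10.371.
E = E° − (0.0592/n)·log Q = +0.54 − (0.0592/2)(−10.371) = +0.847 V.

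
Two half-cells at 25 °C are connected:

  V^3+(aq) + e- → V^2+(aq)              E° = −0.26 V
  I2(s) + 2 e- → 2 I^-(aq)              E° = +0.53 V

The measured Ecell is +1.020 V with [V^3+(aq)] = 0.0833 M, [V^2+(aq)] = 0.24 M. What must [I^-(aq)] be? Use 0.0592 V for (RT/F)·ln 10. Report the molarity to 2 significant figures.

0.00038 M

With I₂/I⁻ at the cathode and V³⁺/V²⁺ at the anode, E°cell = +0.53 − (−0.26) = +0.79 V (n = 2).
From the Nernst equation, log Q = n(E° − E)/0.0592 = 2·(+0.79 − (+1.020))/0.0592 = −7.770.
Balancing electrons gives I2(s) + 2 V^2+(aq) → 2 I^-(aq) + 2 V^3+(aq); thus Q = ([I^-(aq)]^2·[V^3+(aq)]^2) / [V^2+(aq)]^2.
Substituting the known concentrations and solving, log [I^-(aq)] = −3.425 and [I^-(aq)] = 0.00038 M.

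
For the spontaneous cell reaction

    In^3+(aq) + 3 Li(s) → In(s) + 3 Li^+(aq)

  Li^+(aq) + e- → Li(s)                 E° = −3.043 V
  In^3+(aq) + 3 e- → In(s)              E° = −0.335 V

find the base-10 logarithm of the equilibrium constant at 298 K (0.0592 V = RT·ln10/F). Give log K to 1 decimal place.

log K = 137.2

The In³⁺/In couple is reduced (cathode); E°cell = −0.335 − (−3.043) = +2.708 V with n = 3.
At equilibrium E = 0, so log K = nE°cell / 0.0592 = (3)(+2.708) / 0.0592 = 137.2.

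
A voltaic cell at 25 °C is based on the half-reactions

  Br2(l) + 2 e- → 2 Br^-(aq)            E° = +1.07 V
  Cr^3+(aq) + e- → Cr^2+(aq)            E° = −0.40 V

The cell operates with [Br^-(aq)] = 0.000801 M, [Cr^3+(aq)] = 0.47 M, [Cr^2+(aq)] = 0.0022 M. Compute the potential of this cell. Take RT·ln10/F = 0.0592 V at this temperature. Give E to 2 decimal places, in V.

+1.52 V

Br₂/Br⁻ is reduced (cathode, E° = +1.07 V) and Cr³⁺/Cr²⁺ is oxidized (anode).
E°cell = E°cat − E°an = +1.07 − (−0.40) = +1.47 V; n = 2.
Balancing gives Br2(l) + 2 Cr^2+(aq) → 2 Br^-(aq) + 2 Cr^3+(aq); hence Q = ([Br^-(aq)]^2·[Cr^3+(aq)]^2) / [Cr^2+(aq)]^2 = 0.0293 (log Q = −1.533).
E = E° − (0.0592/n)·log Q = +1.47 − (0.0592/2)(−1.533) = +1.52 V.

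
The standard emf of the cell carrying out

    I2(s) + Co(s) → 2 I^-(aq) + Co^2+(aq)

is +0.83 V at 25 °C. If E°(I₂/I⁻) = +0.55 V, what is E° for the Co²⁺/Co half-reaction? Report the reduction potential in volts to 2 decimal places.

−0.28 V

In the reaction as written the I₂/I⁻ couple is reduced (cathode) and Co²⁺/Co is oxidized (anode), so E°cell = E°(I₂/I⁻) − E°(Co²⁺/Co).
E°(Co²⁺/Co) = E°(cathode) − E°cell = +0.55 − (+0.83) = −0.28 V.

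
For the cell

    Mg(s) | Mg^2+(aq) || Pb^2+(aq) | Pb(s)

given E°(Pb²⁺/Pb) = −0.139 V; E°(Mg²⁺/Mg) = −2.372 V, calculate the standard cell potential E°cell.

+2.233 V

By convention the left-hand electrode in cell notation is the anode (oxidation) and the right-hand electrode is the cathode (reduction).
E°cell = E°(right) − E°(left) = −0.139 − (−2.372) = +2.233 V.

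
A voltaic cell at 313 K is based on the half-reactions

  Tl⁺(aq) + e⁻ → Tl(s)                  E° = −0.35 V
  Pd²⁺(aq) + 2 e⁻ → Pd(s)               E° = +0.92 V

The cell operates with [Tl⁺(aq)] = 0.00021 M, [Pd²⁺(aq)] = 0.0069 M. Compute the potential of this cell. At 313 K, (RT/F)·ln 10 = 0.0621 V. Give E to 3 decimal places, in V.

+1.431 V

Pd²⁺/Pd is reduced (cathode, E° = +0.92 V) and Tl⁺/Tl is oxidized (anode).
E°cell = E°cat − E°an = +0.92 − (−0.35) = +1.27 V; n = 2.
For the overall reaction Pd²⁺(aq) + 2 Tl(s) → Pd(s) + 2 Tl⁺(aq), Q = [Tl⁺(aq)]^2 / [Pd²⁺(aq)] = 6.39×10^−6, giving log Q = −5.194.
E = E° − (0.0621/n)·log Q = +1.27 − (0.0621/2)(−5.194) = +1.431 V.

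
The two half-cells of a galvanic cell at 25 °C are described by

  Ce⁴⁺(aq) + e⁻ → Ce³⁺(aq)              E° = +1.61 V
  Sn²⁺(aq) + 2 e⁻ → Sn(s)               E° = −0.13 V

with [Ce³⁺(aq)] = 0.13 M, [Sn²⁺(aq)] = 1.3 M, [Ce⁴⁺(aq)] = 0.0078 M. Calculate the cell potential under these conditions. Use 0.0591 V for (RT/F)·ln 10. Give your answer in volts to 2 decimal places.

+1.66 V

The Ce⁴⁺/Ce³⁺ couple has the more positive E°, so it is the cathode; Sn²⁺/Sn is the anode.
E°cell = E°cat − E°an = +1.61 − (−0.13) = +1.74 V; n = 2.
The balanced reaction is 2 Ce⁴⁺(aq) + Sn(s) → 2 Ce³⁺(aq) + Sn²⁺(aq), so Q = ([Ce³⁺(aq)]^2·[Sn²⁺(aq)]) / [Ce⁴⁺(aq)]^2 = 361 and log Q = 2.558.
E = E° − (0.0591/n)·log Q = +1.74 − (0.0591/2)(2.558) = +1.66 V.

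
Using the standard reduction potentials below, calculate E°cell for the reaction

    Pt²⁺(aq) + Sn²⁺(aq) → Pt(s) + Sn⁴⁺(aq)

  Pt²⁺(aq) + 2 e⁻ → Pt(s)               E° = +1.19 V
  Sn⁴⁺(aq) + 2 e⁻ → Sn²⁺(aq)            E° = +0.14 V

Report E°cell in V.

Pt²⁺(aq) gains electrons, so the Pt²⁺/Pt couple is the cathode; the Sn⁴⁺/Sn²⁺ couple is the anode.
E°cell = E°(cathode) − E°(anode) = +1.19 − (+0.14) = +1.05 V.
The positive value indicates the reaction is spontaneous as written.

+1.05 V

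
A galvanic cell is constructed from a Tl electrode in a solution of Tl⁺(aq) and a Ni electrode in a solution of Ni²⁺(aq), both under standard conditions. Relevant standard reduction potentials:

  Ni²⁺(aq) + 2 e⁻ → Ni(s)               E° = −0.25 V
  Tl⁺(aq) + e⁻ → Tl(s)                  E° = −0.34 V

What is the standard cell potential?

Of the two couples in this cell, the one with the more positive reduction potential is reduced at the cathode: here that is Ni²⁺/Ni (−0.25 V); Tl⁺/Tl (−0.34 V) is the anode.
E°cell = E°(cathode) − E°(anode) = −0.25 − (−0.34) = +0.09 V.

+0.09 V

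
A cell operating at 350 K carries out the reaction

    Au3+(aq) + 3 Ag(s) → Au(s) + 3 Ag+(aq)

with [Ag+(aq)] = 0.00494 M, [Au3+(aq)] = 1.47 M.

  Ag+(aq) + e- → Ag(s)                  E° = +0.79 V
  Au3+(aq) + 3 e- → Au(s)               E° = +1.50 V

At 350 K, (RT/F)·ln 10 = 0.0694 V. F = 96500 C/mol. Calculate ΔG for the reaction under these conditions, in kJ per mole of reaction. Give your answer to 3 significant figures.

−253 kJ/mol

With Au³⁺/Au reduced at the cathode, E°cell = +1.50 − (+0.79) = +0.71 V and n = 3.
Here Q = [Ag+(aq)]^3 / [Au3+(aq)] = 8.2×10^−8 (log Q = −7.086), giving E = +0.71 − (0.0694/3)·(−7.086) = +0.8739 V.
Finally ΔG = −nFE = −(3)(96500 C/mol)(+0.8739 V) = −253 kJ/mol.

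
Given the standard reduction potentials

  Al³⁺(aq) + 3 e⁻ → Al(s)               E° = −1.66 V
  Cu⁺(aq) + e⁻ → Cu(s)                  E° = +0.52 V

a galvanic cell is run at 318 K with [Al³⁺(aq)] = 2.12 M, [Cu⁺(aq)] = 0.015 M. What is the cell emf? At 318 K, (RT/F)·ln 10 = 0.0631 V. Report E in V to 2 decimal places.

Since E°(Cu⁺/Cu) > E°(Al³⁺/Al), Cu⁺/Cu serves as the cathode.
The standard potential is +0.52 − (−1.66) = +2.18 V and the balanced reaction transfers n = 3 electrons.
The balanced reaction is 3 Cu⁺(aq) + Al(s) → 3 Cu(s) + Al³⁺(aq), so Q = [Al³⁺(aq)] / [Cu⁺(aq)]^3 = 6.28×10^5 and log Q = 5.798.
Applying E = E° − (RT ln10/nF)·log Q gives +2.18 − (0.0631/3)(5.798) = +2.06 V.

+2.06 V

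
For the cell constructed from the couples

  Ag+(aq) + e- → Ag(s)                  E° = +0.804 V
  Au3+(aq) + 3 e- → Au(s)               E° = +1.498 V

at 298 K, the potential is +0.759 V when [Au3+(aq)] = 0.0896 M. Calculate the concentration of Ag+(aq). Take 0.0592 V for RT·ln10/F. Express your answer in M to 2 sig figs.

With Au³⁺/Au at the cathode and Ag⁺/Ag at the anode, E°cell = +1.498 − (+0.804) = +0.694 V (n = 3).
From the Nernst equation, log Q = n(E° − E)/0.0592 = 3·(+0.694 − (+0.759))/0.0592 = −3.294.
The balanced reaction is Au3+(aq) + 3 Ag(s) → Au(s) + 3 Ag+(aq), so Q = [Ag+(aq)]^3 / [Au3+(aq)].
Solving for the unknown gives log [Ag+(aq)] = −1.447, so [Ag+(aq)] ≈ 0.036 M.

0.036 M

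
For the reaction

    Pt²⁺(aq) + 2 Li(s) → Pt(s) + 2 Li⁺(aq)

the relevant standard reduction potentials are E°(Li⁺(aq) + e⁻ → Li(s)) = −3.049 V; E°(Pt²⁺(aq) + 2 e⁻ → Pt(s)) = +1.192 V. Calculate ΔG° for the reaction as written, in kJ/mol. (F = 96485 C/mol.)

−818 kJ/mol

In the reaction as written Pt²⁺(aq) is reduced, so the Pt²⁺/Pt couple is the cathode and Li⁺/Li is the anode.
E°cell = +1.192 − (−3.049) = +4.241 V; balancing electrons gives n = 2.
ΔG° = −nFE°cell = −(2)(96485)(+4.241) J/mol = −818 kJ/mol.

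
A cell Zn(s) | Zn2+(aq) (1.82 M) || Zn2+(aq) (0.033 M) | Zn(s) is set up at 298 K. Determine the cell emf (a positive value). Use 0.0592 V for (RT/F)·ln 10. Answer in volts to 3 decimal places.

0.052 V

For a concentration cell E°cell = 0, since both electrodes use the same couple.
The compartment with the higher Zn2+(aq) concentration (1.82 M) acts as the cathode; ions are reduced there and produced at the dilute (0.033 M) anode.
With n = 2, Ecell = −(0.0592/2)·log([dilute]/[conc]) = −(0.0592/2)·log(0.033/1.82) = +0.052 V.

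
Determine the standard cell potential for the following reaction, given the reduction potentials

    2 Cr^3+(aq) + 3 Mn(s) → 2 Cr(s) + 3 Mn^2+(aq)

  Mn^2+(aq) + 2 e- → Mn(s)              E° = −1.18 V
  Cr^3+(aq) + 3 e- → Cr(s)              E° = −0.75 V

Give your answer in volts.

In the reaction as written, Cr^3+(aq) is reduced (cathode) and Mn^2+(aq) is produced by oxidation at the anode.
E°cell = E°(cathode) − E°(anode) = −0.75 − (−1.18) = +0.43 V.

+0.43 V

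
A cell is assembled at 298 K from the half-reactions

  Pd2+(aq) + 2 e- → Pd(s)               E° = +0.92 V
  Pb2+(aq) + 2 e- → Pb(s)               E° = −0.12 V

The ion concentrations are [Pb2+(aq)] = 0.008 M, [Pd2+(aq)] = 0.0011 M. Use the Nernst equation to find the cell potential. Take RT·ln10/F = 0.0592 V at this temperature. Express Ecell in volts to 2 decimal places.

+1.01 V

The Pd²⁺/Pd couple has the more positive E°, so it is the cathode; Pb²⁺/Pb is the anode.
The standard potential is +0.92 − (−0.12) = +1.04 V and the balanced reaction transfers n = 2 electrons.
Balancing gives Pd2+(aq) + Pb(s) → Pd(s) + Pb2+(aq); hence Q = [Pb2+(aq)] / [Pd2+(aq)] = 7.27 (log Q = 0.862).
Applying E = E° − (RT ln10/nF)·log Q gives +1.04 − (0.0592/2)(0.862) = +1.01 V.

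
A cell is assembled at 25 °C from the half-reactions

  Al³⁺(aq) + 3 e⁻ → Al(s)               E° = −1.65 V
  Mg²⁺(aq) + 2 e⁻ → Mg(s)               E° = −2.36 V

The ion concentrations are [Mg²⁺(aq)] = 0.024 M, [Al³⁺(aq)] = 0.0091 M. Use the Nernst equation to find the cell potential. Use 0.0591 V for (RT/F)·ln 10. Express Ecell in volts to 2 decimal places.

Since E°(Al³⁺/Al) > E°(Mg²⁺/Mg), Al³⁺/Al serves as the cathode.
E°cell = −1.65 − (−2.36) = +0.71 V, with n = 6 electrons transferred.
For the overall reaction 2 Al³⁺(aq) + 3 Mg(s) → 2 Al(s) + 3 Mg²⁺(aq), Q = [Mg²⁺(aq)]^3 / [Al³⁺(aq)]^2 = 0.167, giving log Q = −0.777.
By the Nernst equation, E = +0.71 − (0.0591/6)·(−0.777) = +0.72 V.

+0.72 V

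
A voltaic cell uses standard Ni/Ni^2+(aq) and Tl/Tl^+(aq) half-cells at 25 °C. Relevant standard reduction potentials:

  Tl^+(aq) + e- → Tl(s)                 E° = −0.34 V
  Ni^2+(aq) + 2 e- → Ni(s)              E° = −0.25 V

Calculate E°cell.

+0.09 V

The Ni²⁺/Ni couple has the higher E°, so Ni ion is reduced (cathode) and Tl is oxidized (anode).
E°cell = E°(cathode) − E°(anode) = −0.25 − (−0.34) = +0.09 V.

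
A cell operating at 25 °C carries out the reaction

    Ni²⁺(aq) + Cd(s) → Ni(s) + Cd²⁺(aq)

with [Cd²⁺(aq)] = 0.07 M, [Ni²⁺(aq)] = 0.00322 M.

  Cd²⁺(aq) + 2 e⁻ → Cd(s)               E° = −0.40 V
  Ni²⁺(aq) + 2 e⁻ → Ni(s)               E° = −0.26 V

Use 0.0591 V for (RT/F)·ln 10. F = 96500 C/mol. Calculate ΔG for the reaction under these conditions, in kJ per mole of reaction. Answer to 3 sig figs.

The standard cell potential is −0.26 − (−0.40) = +0.14 V, with n = 2 electrons in the balanced equation.
Here Q = [Cd²⁺(aq)] / [Ni²⁺(aq)] = 21.7 (log Q = 1.337), giving E = +0.14 − (0.0591/2)·(1.337) = +0.1005 V.
ΔG = −nFE = −(2)(96500)(+0.1005) J/mol = −19.4 kJ/mol.

−19.4 kJ/mol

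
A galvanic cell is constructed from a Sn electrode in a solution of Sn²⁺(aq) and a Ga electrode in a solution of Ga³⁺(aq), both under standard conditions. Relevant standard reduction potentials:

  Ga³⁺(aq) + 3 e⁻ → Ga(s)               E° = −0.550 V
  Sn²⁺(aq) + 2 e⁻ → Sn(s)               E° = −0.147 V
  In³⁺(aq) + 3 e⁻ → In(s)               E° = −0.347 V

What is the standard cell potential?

The Sn²⁺/Sn couple has the higher E°, so Sn ion is reduced (cathode) and Ga is oxidized (anode).
E°cell = E°(cathode) − E°(anode) = −0.147 − (−0.550) = +0.403 V.

+0.403 V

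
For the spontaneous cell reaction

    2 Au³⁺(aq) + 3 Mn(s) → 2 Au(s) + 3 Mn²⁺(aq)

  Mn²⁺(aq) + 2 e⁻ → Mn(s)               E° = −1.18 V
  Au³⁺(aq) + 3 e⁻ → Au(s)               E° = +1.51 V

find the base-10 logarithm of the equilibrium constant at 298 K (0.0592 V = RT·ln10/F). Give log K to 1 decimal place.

log K = 272.6

The Au³⁺/Au couple is reduced (cathode); E°cell = +1.51 − (−1.18) = +2.69 V with n = 6.
At equilibrium E = 0, so log K = nE°cell / 0.0592 = (6)(+2.69) / 0.0592 = 272.6.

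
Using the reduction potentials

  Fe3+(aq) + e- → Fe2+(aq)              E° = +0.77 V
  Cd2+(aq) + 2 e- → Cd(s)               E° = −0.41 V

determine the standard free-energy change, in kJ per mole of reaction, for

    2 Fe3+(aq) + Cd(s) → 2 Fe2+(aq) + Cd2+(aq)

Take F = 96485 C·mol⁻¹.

In the reaction as written Fe3+(aq) is reduced, so the Fe³⁺/Fe²⁺ couple is the cathode and Cd²⁺/Cd is the anode.
E°cell = +0.77 − (−0.41) = +1.18 V; balancing electrons gives n = 2.
ΔG° = −nFE°cell = −(2)(96485)(+1.18) J/mol = −228 kJ/mol.

−228 kJ/mol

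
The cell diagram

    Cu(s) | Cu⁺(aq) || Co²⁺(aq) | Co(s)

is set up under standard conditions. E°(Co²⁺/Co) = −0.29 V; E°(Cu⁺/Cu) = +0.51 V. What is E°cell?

By convention the left-hand electrode in cell notation is the anode (oxidation) and the right-hand electrode is the cathode (reduction).
E°cell = E°(right) − E°(left) = −0.29 − (+0.51) = −0.80 V.
The negative sign shows that, as written, the cell would require an external voltage to drive the reaction.

−0.80 V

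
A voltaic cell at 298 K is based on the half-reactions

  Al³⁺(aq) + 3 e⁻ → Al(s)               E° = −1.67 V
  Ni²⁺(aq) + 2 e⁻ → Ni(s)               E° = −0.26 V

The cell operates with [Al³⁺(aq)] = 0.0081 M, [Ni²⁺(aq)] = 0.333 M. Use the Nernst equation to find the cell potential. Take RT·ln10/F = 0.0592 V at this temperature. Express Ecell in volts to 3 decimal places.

Ni²⁺/Ni is reduced (cathode, E° = −0.26 V) and Al³⁺/Al is oxidized (anode).
E°cell = −0.26 − (−1.67) = +1.41 V, with n = 6 electrons transferred.
The balanced reaction is 3 Ni²⁺(aq) + 2 Al(s) → 3 Ni(s) + 2 Al³⁺(aq), so Q = [Al³⁺(aq)]^2 / [Ni²⁺(aq)]^3 = 0.00178 and log Q = −2.750.
By the Nernst equation, E = +1.41 − (0.0592/6)·(−2.750) = +1.437 V.

+1.437 V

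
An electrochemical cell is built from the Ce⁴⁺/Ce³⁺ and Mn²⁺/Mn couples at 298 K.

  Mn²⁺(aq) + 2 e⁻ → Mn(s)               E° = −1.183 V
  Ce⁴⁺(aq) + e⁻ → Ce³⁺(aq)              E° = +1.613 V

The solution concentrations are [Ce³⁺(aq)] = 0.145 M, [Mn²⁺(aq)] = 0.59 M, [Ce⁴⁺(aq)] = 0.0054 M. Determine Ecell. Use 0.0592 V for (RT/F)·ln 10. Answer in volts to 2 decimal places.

Since E°(Ce⁴⁺/Ce³⁺) > E°(Mn²⁺/Mn), Ce⁴⁺/Ce³⁺ serves as the cathode.
E°cell = E°cat − E°an = +1.613 − (−1.183) = +2.796 V; n = 2.
Balancing gives 2 Ce⁴⁺(aq) + Mn(s) → 2 Ce³⁺(aq) + Mn²⁺(aq); hence Q = ([Ce³⁺(aq)]^2·[Mn²⁺(aq)]) / [Ce⁴⁺(aq)]^2 = 425 (log Q = 2.629).
E = E° − (0.0592/n)·log Q = +2.796 − (0.0592/2)(2.629) = +2.72 V.

+2.72 V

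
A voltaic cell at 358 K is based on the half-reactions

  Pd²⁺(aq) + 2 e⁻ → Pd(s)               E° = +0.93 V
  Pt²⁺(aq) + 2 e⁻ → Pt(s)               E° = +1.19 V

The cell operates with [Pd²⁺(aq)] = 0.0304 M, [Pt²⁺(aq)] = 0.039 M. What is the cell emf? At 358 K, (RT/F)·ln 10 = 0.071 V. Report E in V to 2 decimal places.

Pt²⁺/Pt is reduced (cathode, E° = +1.19 V) and Pd²⁺/Pd is oxidized (anode).
E°cell = E°cat − E°an = +1.19 − (+0.93) = +0.26 V; n = 2.
For the overall reaction Pt²⁺(aq) + Pd(s) → Pt(s) + Pd²⁺(aq), Q = [Pd²⁺(aq)] / [Pt²⁺(aq)] = 0.779, giving log Q = −0.108.
By the Nernst equation, E = +0.26 − (0.071/2)·(−0.108) = +0.26 V.

+0.26 V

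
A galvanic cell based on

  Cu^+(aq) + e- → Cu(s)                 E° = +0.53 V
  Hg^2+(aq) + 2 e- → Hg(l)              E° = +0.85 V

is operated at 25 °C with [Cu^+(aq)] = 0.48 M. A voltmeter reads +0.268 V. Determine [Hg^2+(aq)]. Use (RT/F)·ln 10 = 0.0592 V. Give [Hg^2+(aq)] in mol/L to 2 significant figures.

Hg²⁺/Hg is the cathode (higher E°); E°cell = +0.85 − (+0.53) = +0.32 V with n = 2.
Rearranging E = E° − (0.0592/n)·log Q gives log Q = 2(+0.32 − (+0.268))/0.0592 = 1.757.
Balancing electrons gives Hg^2+(aq) + 2 Cu(s) → Hg(l) + 2 Cu^+(aq); thus Q = [Cu^+(aq)]^2 / [Hg^2+(aq)].
Substituting the known concentrations and solving, log [Hg^2+(aq)] = −2.395 and [Hg^2+(aq)] = 0.0040 M.

0.0040 M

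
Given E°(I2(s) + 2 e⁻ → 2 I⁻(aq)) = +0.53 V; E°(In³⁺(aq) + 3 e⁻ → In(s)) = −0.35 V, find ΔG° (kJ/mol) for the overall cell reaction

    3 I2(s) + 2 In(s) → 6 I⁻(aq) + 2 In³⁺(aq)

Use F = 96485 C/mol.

In the reaction as written I2(s) is reduced, so the I₂/I⁻ couple is the cathode and In³⁺/In is the anode.
E°cell = +0.53 − (−0.35) = +0.88 V; balancing electrons gives n = 6.
ΔG° = −nFE°cell = −(6)(96485)(+0.88) J/mol = −509 kJ/mol.

−509 kJ/mol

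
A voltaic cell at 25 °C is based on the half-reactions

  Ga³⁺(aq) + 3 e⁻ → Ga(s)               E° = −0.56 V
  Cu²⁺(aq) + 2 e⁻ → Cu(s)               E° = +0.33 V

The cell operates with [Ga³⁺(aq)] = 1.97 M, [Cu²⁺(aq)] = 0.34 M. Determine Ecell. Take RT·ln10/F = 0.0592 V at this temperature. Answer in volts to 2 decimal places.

Since E°(Cu²⁺/Cu) > E°(Ga³⁺/Ga), Cu²⁺/Cu serves as the cathode.
E°cell = +0.33 − (−0.56) = +0.89 V, with n = 6 electrons transferred.
Balancing gives 3 Cu²⁺(aq) + 2 Ga(s) → 3 Cu(s) + 2 Ga³⁺(aq); hence Q = [Ga³⁺(aq)]^2 / [Cu²⁺(aq)]^3 = 98.7 (log Q = 1.994).
E = E° − (0.0592/n)·log Q = +0.89 − (0.0592/6)(1.994) = +0.87 V.

+0.87 V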